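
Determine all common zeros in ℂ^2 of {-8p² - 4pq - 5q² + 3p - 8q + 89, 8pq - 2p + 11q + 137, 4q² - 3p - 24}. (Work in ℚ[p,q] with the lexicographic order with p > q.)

Compute a lex Gröbner basis by Buchberger's algorithm.
f_1 = -8p² - 4pq + 3p - 5q² - 8q + 89, LT = p².
f_2 = 8pq - 2p + 11q + 137, LT = pq.
f_3 = -3p + 4q² - 24, LT = p.

S(f_1,f_2): lcm = p²q. S = ¼p² + ½pq² - 7/4pq - 137/8p + ⅝q³ + q² - 89/8q.
  leading term p²: subtract (-1/32)·f_1 from ¼p² + ½pq² - 7/4pq - 137/8p + ⅝q³ + q² - 89/8q → ½pq² - 15/8pq - 545/32p + ⅝q³ + 27/32q² - 91/8q + 89/32
  leading term pq²: subtract (1/16q)·f_2 from ½pq² - 15/8pq - 545/32p + ⅝q³ + 27/32q² - 91/8q + 89/32 → -7/4pq - 545/32p + ⅝q³ + 5/32q² - 319/16q + 89/32
  leading term pq: subtract (-7/32)·f_2 from -7/4pq - 545/32p + ⅝q³ + 5/32q² - 319/16q + 89/32 → -559/32p + ⅝q³ + 5/32q² - 561/32q + 131/4
  leading term p: subtract (559/96)·f_3 from -559/32p + ⅝q³ + 5/32q² - 561/32q + 131/4 → ⅝q³ - 2221/96q² - 561/32q + 345/2
  leading term q³: no divisor's leading term divides it; move ⅝q³ to the remainder.
  leading term q²: no divisor's leading term divides it; move -2221/96q² to the remainder.
  leading term q: no divisor's leading term divides it; move -561/32q to the remainder.
  leading term 1: no divisor's leading term divides it; move 345/2 to the remainder.
  remainder ⅝q³ - 2221/96q² - 561/32q + 345/2 ≠ 0; add h_4 = ⅝q³ - 2221/96q² - 561/32q + 345/2 to the basis.

S(f_1,f_3): lcm = p². S = 4/3pq² + ½pq - 67/8p + ⅝q² + q - 89/8.
  leading term pq²: subtract (⅙q)·f_2 from 4/3pq² + ½pq - 67/8p + ⅝q² + q - 89/8 → ⅚pq - 67/8p - 29/24q² - 131/6q - 89/8
  leading term pq: subtract (5/48)·f_2 from ⅚pq - 67/8p - 29/24q² - 131/6q - 89/8 → -49/6p - 29/24q² - 1103/48q - 1219/48
  leading term p: subtract (49/18)·f_3 from -49/6p - 29/24q² - 1103/48q - 1219/48 → -871/72q² - 1103/48q + 639/16
  leading term q²: no divisor's leading term divides it; move -871/72q² to the remainder.
  leading term q: no divisor's leading term divides it; move -1103/48q to the remainder.
  leading term 1: no divisor's leading term divides it; move 639/16 to the remainder.
  remainder -871/72q² - 1103/48q + 639/16 ≠ 0; add h_5 = -871/72q² - 1103/48q + 639/16 to the basis.

S(f_2,f_3): lcm = pq. S = -¼p + 4/3q³ - 53/8q + 137/8.
  leading term p: subtract (1/12)·f_3 from -¼p + 4/3q³ - 53/8q + 137/8 → 4/3q³ - ⅓q² - 53/8q + 153/8
  leading term q³: subtract (32/15)·h_4 from 4/3q³ - ⅓q² - 53/8q + 153/8 → 2206/45q² + 1231/40q - 2791/8
  leading term q²: subtract (-17648/4355)·h_5 from 2206/45q² + 1231/40q - 2791/8 → -6516269/104520q - 6516269/34840
  leading term q: no divisor's leading term divides it; move -6516269/104520q to the remainder.
  leading term 1: no divisor's leading term divides it; move -6516269/34840 to the remainder.
  remainder -6516269/104520q - 6516269/34840 ≠ 0; add h_6 = -6516269/104520q - 6516269/34840 to the basis.

S(f_1,h_4): leading monomials are coprime, so the S-polynomial reduces to 0 (Buchberger's first criterion).
S(f_2,h_4): lcm = pq³. S = 1103/30pq² + 561/20pq - 276p + 11/8q³ + 137/8q².
  leading term pq²: subtract (1103/240q)·f_2 from 1103/30pq² + 561/20pq - 276p + 11/8q³ + 137/8q² → 4469/120pq - 276p + 11/8q³ - 8023/240q² - 151111/240q
  leading term pq: subtract (4469/960)·f_2 from 4469/120pq - 276p + 11/8q³ - 8023/240q² - 151111/240q → -128011/480p + 11/8q³ - 8023/240q² - 653603/960q - 612253/960
  leading term p: subtract (128011/1440)·f_3 from -128011/480p + 11/8q³ - 8023/240q² - 653603/960q - 612253/960 → 11/8q³ - 280091/720q² - 653603/960q + 478641/320
  leading term q³: subtract (11/5)·h_4 from 11/8q³ - 280091/720q² - 653603/960q + 478641/320 → -486889/1440q² - 616577/960q + 357201/320
  leading term q²: subtract (559/20)·h_5 from -486889/1440q² - 616577/960q + 357201/320 → 0
  remainder 0.

S(f_3,h_4): leading monomials are coprime, so the S-polynomial reduces to 0 (Buchberger's first criterion).
S(f_1,h_5): leading monomials are coprime, so the S-polynomial reduces to 0 (Buchberger's first criterion).
S(f_2,h_5): lcm = pq². S = -7489/3484pq + 5751/1742p + 11/8q² + 137/8q.
  leading term pq: subtract (-7489/27872)·f_2 from -7489/3484pq + 5751/1742p + 11/8q² + 137/8q → 2963/1072p + 11/8q² + 559687/27872q + 1025993/27872
  leading term p: subtract (-2963/3216)·f_3 from 2963/1072p + 11/8q² + 559687/27872q + 1025993/27872 → 8137/1608q² + 559687/27872q + 409689/27872
  leading term q²: subtract (-24411/58357)·h_5 from 8137/1608q² + 559687/27872q + 409689/27872 → 19548807/1867424q + 58646421/1867424
  leading term q: subtract (-45/268)·h_6 from 19548807/1867424q + 58646421/1867424 → 0
  remainder 0.

S(f_3,h_5): leading monomials are coprime, so the S-polynomial reduces to 0 (Buchberger's first criterion).
S(h_4,h_5): lcm = q³. S = -2033761/52260q² - 431121/17420q + 276.
  leading term q²: subtract (12202566/3793205)·h_5 from -2033761/52260q² - 431121/17420q + 276 → 1492225601/30345640q + 4476676803/30345640
  leading term q: subtract (-687/871)·h_6 from 1492225601/30345640q + 4476676803/30345640 → 0
  remainder 0.

S(f_1,h_6): leading monomials are coprime, so the S-polynomial reduces to 0 (Buchberger's first criterion).
S(f_2,h_6): lcm = pq. S = -13/4p + 11/8q + 137/8.
  leading term p: subtract (13/12)·f_3 from -13/4p + 11/8q + 137/8 → -13/3q² + 11/8q + 345/8
  leading term q²: subtract (24/67)·h_5 from -13/3q² + 11/8q + 345/8 → 5149/536q + 15447/536
  leading term q: subtract (-1004055/6516269)·h_6 from 5149/536q + 15447/536 → 0
  remainder 0.

S(f_3,h_6): leading monomials are coprime, so the S-polynomial reduces to 0 (Buchberger's first criterion).
S(h_4,h_6): lcm = q³. S = -2401/60q² - 561/20q + 276.
  leading term q²: subtract (14406/4355)·h_5 from -2401/60q² - 561/20q + 276 → 1671041/34840q + 5013123/34840
  leading term q: subtract (-5013123/6516269)·h_6 from 1671041/34840q + 5013123/34840 → 0
  remainder 0.

S(h_5,h_6): lcm = q². S = -1917/1742q - 5751/1742.
  leading term q: subtract (115020/6516269)·h_6 from -1917/1742q - 5751/1742 → 0
  remainder 0.

Every S-polynomial of the final basis reduces to 0, so we have a Gröbner basis.
Inter-reduce: drop elements whose leading term is divisible by another's, tail-reduce, and make monic.
Reduced Gröbner basis: {p - 4, q + 3}.

Since the basis is lex-ordered, q + 3 is univariate in q. Its roots are {-3}. Back-substituting each root into the other basis elements fixes the other coordinates.
  q = -3: the earlier basis element becomes p - 4 = 0, giving p = 4 — point (4, -3).

{(4, -3)}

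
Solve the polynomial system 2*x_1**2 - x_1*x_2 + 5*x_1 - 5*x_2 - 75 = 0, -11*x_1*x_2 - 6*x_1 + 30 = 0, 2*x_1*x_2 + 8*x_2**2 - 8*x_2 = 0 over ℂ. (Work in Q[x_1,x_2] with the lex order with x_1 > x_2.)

Compute a lex Gröbner basis by Buchberger's algorithm.
f_1 = 2*x_1**2 - x_1*x_2 + 5*x_1 - 5*x_2 - 75, LT = x_1**2.
f_2 = -11*x_1*x_2 - 6*x_1 + 30, LT = x_1*x_2.
f_3 = 2*x_1*x_2 + 8*x_2**2 - 8*x_2, LT = x_1*x_2.

S(f_1,f_2): lcm = x_1**2*x_2. S = -6/11*x_1**2 - 1/2*x_1*x_2**2 + 5/2*x_1*x_2 + 30/11*x_1 - 5/2*x_2**2 - 75/2*x_2.
  leading term x_1**2: subtract (-3/11)·f_1 from -6/11*x_1**2 - 1/2*x_1*x_2**2 + 5/2*x_1*x_2 + 30/11*x_1 - 5/2*x_2**2 - 75/2*x_2 → -1/2*x_1*x_2**2 + 49/22*x_1*x_2 + 45/11*x_1 - 5/2*x_2**2 - 855/22*x_2 - 225/11
  leading term x_1*x_2**2: subtract (1/22*x_2)·f_2 from -1/2*x_1*x_2**2 + 49/22*x_1*x_2 + 45/11*x_1 - 5/2*x_2**2 - 855/22*x_2 - 225/11 → 5/2*x_1*x_2 + 45/11*x_1 - 5/2*x_2**2 - 885/22*x_2 - 225/11
  leading term x_1*x_2: subtract (-5/22)·f_2 from 5/2*x_1*x_2 + 45/11*x_1 - 5/2*x_2**2 - 885/22*x_2 - 225/11 → 30/11*x_1 - 5/2*x_2**2 - 885/22*x_2 - 150/11
  leading term x_1: no divisor's leading term divides it; move 30/11*x_1 to the remainder.
  leading term x_2**2: no divisor's leading term divides it; move -5/2*x_2**2 to the remainder.
  leading term x_2: no divisor's leading term divides it; move -885/22*x_2 to the remainder.
  leading term 1: no divisor's leading term divides it; move -150/11 to the remainder.
  remainder 30/11*x_1 - 5/2*x_2**2 - 885/22*x_2 - 150/11 ≠ 0; add h_4 = 30/11*x_1 - 5/2*x_2**2 - 885/22*x_2 - 150/11 to the basis.

S(f_1,f_3): lcm = x_1**2*x_2. S = -9/2*x_1*x_2**2 + 13/2*x_1*x_2 - 5/2*x_2**2 - 75/2*x_2.
  leading term x_1*x_2**2: subtract (9/22*x_2)·f_2 from -9/2*x_1*x_2**2 + 13/2*x_1*x_2 - 5/2*x_2**2 - 75/2*x_2 → 197/22*x_1*x_2 - 5/2*x_2**2 - 1095/22*x_2
  leading term x_1*x_2: subtract (-197/242)·f_2 from 197/22*x_1*x_2 - 5/2*x_2**2 - 1095/22*x_2 → -591/121*x_1 - 5/2*x_2**2 - 1095/22*x_2 + 2955/121
  leading term x_1: subtract (-197/110)·h_4 from -591/121*x_1 - 5/2*x_2**2 - 1095/22*x_2 + 2955/121 → -307/44*x_2**2 - 58959/484*x_2
  leading term x_2**2: no divisor's leading term divides it; move -307/44*x_2**2 to the remainder.
  leading term x_2: no divisor's leading term divides it; move -58959/484*x_2 to the remainder.
  remainder -307/44*x_2**2 - 58959/484*x_2 ≠ 0; add h_5 = -307/44*x_2**2 - 58959/484*x_2 to the basis.

S(f_2,f_3): lcm = x_1*x_2. S = 6/11*x_1 - 4*x_2**2 + 4*x_2 - 30/11.
  leading term x_1: subtract (1/5)·h_4 from 6/11*x_1 - 4*x_2**2 + 4*x_2 - 30/11 → -7/2*x_2**2 + 265/22*x_2
  leading term x_2**2: subtract (154/307)·h_5 from -7/2*x_2**2 + 265/22*x_2 → 247034/3377*x_2
  leading term x_2: no divisor's leading term divides it; move 247034/3377*x_2 to the remainder.
  remainder 247034/3377*x_2 ≠ 0; add h_6 = 247034/3377*x_2 to the basis.

The other S-polynomials (S(f_1,h_4), S(f_2,h_4), S(f_3,h_4), S(f_1,h_5), S(f_2,h_5), S(f_3,h_5), S(h_4,h_5), S(f_1,h_6), S(f_2,h_6), S(f_3,h_6), S(h_4,h_6), S(h_5,h_6)) all reduce to 0 modulo the current basis, so we have a Gröbner basis.
Inter-reduce: drop elements whose leading term is divisible by another's, tail-reduce, and make monic.
Reduced Gröbner basis: {x_1 - 5, x_2}.

Elimination: the polynomial x_2 lies in the elimination ideal for x_2, so x_2 ∈ {0}. For each such x_2, the remaining basis elements (now univariate) give the rest of the solution.
  x_2 = 0: the earlier basis element becomes x_1 - 5 = 0, giving x_1 = 5 — point (5, 0).
This is the nonlinear analogue of row-reducing a linear system.

{(5, 0)}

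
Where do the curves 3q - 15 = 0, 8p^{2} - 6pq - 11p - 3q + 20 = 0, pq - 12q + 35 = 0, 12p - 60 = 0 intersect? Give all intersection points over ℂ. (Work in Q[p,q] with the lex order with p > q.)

Compute a lex Gröbner basis by Buchberger's algorithm.
f_1 = 3q - 15, LT = q.
f_2 = 8p^{2} - 6pq - 11p - 3q + 20, LT = p^{2}.
f_3 = pq - 12q + 35, LT = pq.
f_4 = 12p - 60, LT = p.

The S-polynomials (S(f_1,f_2), S(f_1,f_3), S(f_1,f_4), S(f_2,f_3), S(f_2,f_4), S(f_3,f_4)) all reduce to 0 modulo the current basis, so we have a Gröbner basis.
Inter-reduce: drop elements whose leading term is divisible by another's, tail-reduce, and make monic.
Reduced Gröbner basis: {p - 5, q - 5}.

Elimination: the polynomial q - 5 lies in the elimination ideal for q, so q ∈ {5}. For each such q, the remaining basis elements (now univariate) give the rest of the solution.
  q = 5: the earlier basis element becomes p - 5 = 0, giving p = 5 — point (5, 5).
Substituting each solution back into the original system confirms all equations vanish.
A lex Gröbner basis triangularizes the system, enabling back-substitution.

{(5, 5)}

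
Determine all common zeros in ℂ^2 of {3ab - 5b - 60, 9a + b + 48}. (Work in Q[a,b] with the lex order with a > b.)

Compute a lex Gröbner basis by Buchberger's algorithm.
f_1 = 3ab - 5b - 60, LT = ab.
f_2 = 9a + b + 48, LT = a.

S(f_1,f_2): lcm = ab. S = -\tfrac{1}{9}b^{2} - 7b - 20.
  reduce S modulo (f_1, f_2):
  remainder -\tfrac{1}{9}b^{2} - 7b - 20 ≠ 0; add h_3 = -\tfrac{1}{9}b^{2} - 7b - 20 to the basis.

The other S-polynomials (S(f_1,h_3), S(f_2,h_3)) all reduce to 0 modulo the current basis, so we have a Gröbner basis.
Inter-reduce: drop elements whose leading term is divisible by another's, tail-reduce, and make monic.
Reduced Gröbner basis: {a + \tfrac{1}{9}b + \tfrac{16}{3}, b^{2} + 63b + 180}.

Since the basis is lex-ordered, b^{2} + 63b + 180 is univariate in b. Its roots are {-60, -3}. Back-substituting each root into the other basis elements fixes the other coordinates.
  b = -60: the earlier basis element becomes a - \tfrac{4}{3} = 0, giving a = 4/3 — point (4/3, -60).
  b = -3: the earlier basis element becomes a + 5 = 0, giving a = -5 — point (-5, -3).
A lex Gröbner basis triangularizes the system, enabling back-substitution.

{(4/3, -60), (-5, -3)}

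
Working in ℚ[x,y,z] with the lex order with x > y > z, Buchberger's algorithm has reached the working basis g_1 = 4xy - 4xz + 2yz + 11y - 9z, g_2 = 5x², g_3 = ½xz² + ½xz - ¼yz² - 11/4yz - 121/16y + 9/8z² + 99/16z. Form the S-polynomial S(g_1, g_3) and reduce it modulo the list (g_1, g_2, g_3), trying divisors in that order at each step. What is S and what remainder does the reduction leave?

S(g_1, g_3) = -xyz - xz³ + ½y²z² + 11/2y²z + 121/8y² + ½yz³ + ½yz² - 99/8yz - 9/4z³; remainder on division = ½y²z² + 11/2y²z + 121/8y² - 9/2yz² - 99/4yz + 81/8z².

lcm(LM(g_1), LM(g_3)) = xyz².
S = (lcm/LT(g_1))·g_1 − (lcm/LT(g_3))·g_3 = -xyz - xz³ + ½y²z² + 11/2y²z + 121/8y² + ½yz³ + ½yz² - 99/8yz - 9/4z³.
Reduce S modulo (g_1, g_2, g_3) in that order:
  leading term xyz: subtract (-¼z)·g_1 from -xyz - xz³ + ½y²z² + 11/2y²z + 121/8y² + ½yz³ + ½yz² - 99/8yz - 9/4z³ → -xz³ - xz² + ½y²z² + 11/2y²z + 121/8y² + ½yz³ + yz² - 77/8yz - 9/4z³ - 9/4z²
  leading term xz³: subtract (-2z)·g_3 from -xz³ - xz² + ½y²z² + 11/2y²z + 121/8y² + ½yz³ + yz² - 77/8yz - 9/4z³ - 9/4z² → ½y²z² + 11/2y²z + 121/8y² - 9/2yz² - 99/4yz + 81/8z²
  leading term y²z²: no divisor's leading term divides it; move ½y²z² to the remainder.
  leading term y²z: no divisor's leading term divides it; move 11/2y²z to the remainder.
  leading term y²: no divisor's leading term divides it; move 121/8y² to the remainder.
  leading term yz²: no divisor's leading term divides it; move -9/2yz² to the remainder.
  leading term yz: no divisor's leading term divides it; move -99/4yz to the remainder.
  leading term z²: no divisor's leading term divides it; move 81/8z² to the remainder.
The remainder ½y²z² + 11/2y²z + 121/8y² - 9/2yz² - 99/4yz + 81/8z² is nonzero, so it would be added as the next basis element.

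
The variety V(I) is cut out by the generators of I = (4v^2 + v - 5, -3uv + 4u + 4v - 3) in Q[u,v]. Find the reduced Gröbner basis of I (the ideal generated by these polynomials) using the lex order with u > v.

G = {u + 28/31v + 3/31, v^2 + 1/4v - 5/4}

f_1 = 4v^2 + v - 5, LT = v^2.
f_2 = -3uv + 4u + 4v - 3, LT = uv.

S(f_1,f_2): lcm = uv^2. S = 19/12uv - 5/4u + 4/3v^2 - v.
  leading term uv: subtract (-19/36)·f_2 from 19/12uv - 5/4u + 4/3v^2 - v → 31/36u + 4/3v^2 + 10/9v - 19/12
  leading term u: no divisor's leading term divides it; move 31/36u to the remainder.
  leading term v^2: subtract (1/3)·f_1 from 4/3v^2 + 10/9v - 19/12 → 7/9v + 1/12
  leading term v: no divisor's leading term divides it; move 7/9v to the remainder.
  leading term 1: no divisor's leading term divides it; move 1/12 to the remainder.
  remainder 31/36u + 7/9v + 1/12 ≠ 0; add g_3 = 31/36u + 7/9v + 1/12 to the basis.

The other S-polynomials (S(f_1,g_3), S(f_2,g_3)) all reduce to 0 modulo the current basis, so we have a Gröbner basis.
Inter-reduce: drop elements whose leading term is divisible by another's, tail-reduce, and make monic.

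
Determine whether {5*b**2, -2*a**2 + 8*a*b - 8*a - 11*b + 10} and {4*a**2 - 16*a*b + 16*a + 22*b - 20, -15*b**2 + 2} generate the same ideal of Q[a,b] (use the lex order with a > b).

Equality of ideals is decidable: compute both reduced Gröbner bases (unique for the ordering) and check whether they agree.
Buchberger on the first generating set:
f_1 = 5*b**2, LT = b**2.
f_2 = -2*a**2 + 8*a*b - 8*a - 11*b + 10, LT = a**2.

The S-polynomials (S(f_1,f_2)) all reduce to 0 modulo the current basis, so we have a Gröbner basis.
Inter-reduce: drop elements whose leading term is divisible by another's, tail-reduce, and make monic.
Reduced Gröbner basis: {a**2 - 4*a*b + 4*a + 11/2*b - 5, b**2}.

Buchberger on the second generating set:
h_1 = 4*a**2 - 16*a*b + 16*a + 22*b - 20, LT = a**2.
h_2 = -15*b**2 + 2, LT = b**2.

The S-polynomials (S(h_1,h_2)) all reduce to 0 modulo the current basis, so we have a Gröbner basis.
Inter-reduce: drop elements whose leading term is divisible by another's, tail-reduce, and make monic.
Reduced Gröbner basis: {a**2 - 4*a*b + 4*a + 11/2*b - 5, b**2 - 2/15}.

Since the reduced bases disagree, the two ideals are not the same.

No, the ideals differ.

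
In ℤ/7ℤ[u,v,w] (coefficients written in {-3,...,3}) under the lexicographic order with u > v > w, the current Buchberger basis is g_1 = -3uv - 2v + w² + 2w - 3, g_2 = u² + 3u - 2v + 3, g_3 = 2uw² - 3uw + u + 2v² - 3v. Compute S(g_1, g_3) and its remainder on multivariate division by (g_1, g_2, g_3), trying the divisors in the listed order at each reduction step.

S(g_1, g_3) = -2uvw + 3uv - v³ - 2v² + 3vw² + 2w⁴ - 3w³ + w²; remainder on division = -v³ - 2v² + 3vw² - vw - 2v + 2w⁴ + w³ + 3w² - 3w - 3.

lcm(LM(g_1), LM(g_3)) = uvw².
S = (lcm/LT(g_1))·g_1 − (lcm/LT(g_3))·g_3 = -2uvw + 3uv - v³ - 2v² + 3vw² + 2w⁴ - 3w³ + w².
Reduce S modulo (g_1, g_2, g_3) in that order:
  leading term uvw: subtract (3w)·g_1 from -2uvw + 3uv - v³ - 2v² + 3vw² + 2w⁴ - 3w³ + w² → 3uv - v³ - 2v² + 3vw² - vw + 2w⁴ + w³ + 2w² + 2w
  leading term uv: subtract (-1)·g_1 from 3uv - v³ - 2v² + 3vw² - vw + 2w⁴ + w³ + 2w² + 2w → -v³ - 2v² + 3vw² - vw - 2v + 2w⁴ + w³ + 3w² - 3w - 3
  leading term v³: no divisor's leading term divides it; move -v³ to the remainder.
  leading term v²: no divisor's leading term divides it; move -2v² to the remainder.
  leading term vw²: no divisor's leading term divides it; move 3vw² to the remainder.
  leading term vw: no divisor's leading term divides it; move -vw to the remainder.
  leading term v: no divisor's leading term divides it; move -2v to the remainder.
  leading term w⁴: no divisor's leading term divides it; move 2w⁴ to the remainder.
  leading term w³: no divisor's leading term divides it; move w³ to the remainder.
  leading term w²: no divisor's leading term divides it; move 3w² to the remainder.
  leading term w: no divisor's leading term divides it; move -3w to the remainder.
  leading term 1: no divisor's leading term divides it; move -3 to the remainder.
The remainder -v³ - 2v² + 3vw² - vw - 2v + 2w⁴ + w³ + 3w² - 3w - 3 is nonzero, so it would be added as the next basis element.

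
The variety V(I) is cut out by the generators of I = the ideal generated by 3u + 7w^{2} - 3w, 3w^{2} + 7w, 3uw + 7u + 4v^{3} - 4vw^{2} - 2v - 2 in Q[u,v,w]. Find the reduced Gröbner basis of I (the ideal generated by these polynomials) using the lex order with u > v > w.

f_1 = 3u + 7w^{2} - 3w, LT = u.
f_2 = 3w^{2} + 7w, LT = w^{2}.
f_3 = 3uw + 7u + 4v^{3} - 4vw^{2} - 2v - 2, LT = uw.

S(f_1,f_3): lcm = uw. S = -\tfrac{7}{3}u - \tfrac{4}{3}v^{3} + \tfrac{4}{3}vw^{2} + \tfrac{2}{3}v + \tfrac{7}{3}w^{3} - w^{2} + \tfrac{2}{3}.
  leading term u: subtract (-\tfrac{7}{9})·f_1 from -\tfrac{7}{3}u - \tfrac{4}{3}v^{3} + \tfrac{4}{3}vw^{2} + \tfrac{2}{3}v + \tfrac{7}{3}w^{3} - w^{2} + \tfrac{2}{3} → -\tfrac{4}{3}v^{3} + \tfrac{4}{3}vw^{2} + \tfrac{2}{3}v + \tfrac{7}{3}w^{3} + \tfrac{40}{9}w^{2} - \tfrac{7}{3}w + \tfrac{2}{3}
  leading term v^{3}: no divisor's leading term divides it; move -\tfrac{4}{3}v^{3} to the remainder.
  leading term vw^{2}: subtract (\tfrac{4}{9}v)·f_2 from \tfrac{4}{3}vw^{2} + \tfrac{2}{3}v + \tfrac{7}{3}w^{3} + \tfrac{40}{9}w^{2} - \tfrac{7}{3}w + \tfrac{2}{3} → -\tfrac{28}{9}vw + \tfrac{2}{3}v + \tfrac{7}{3}w^{3} + \tfrac{40}{9}w^{2} - \tfrac{7}{3}w + \tfrac{2}{3}
  leading term vw: no divisor's leading term divides it; move -\tfrac{28}{9}vw to the remainder.
  leading term v: no divisor's leading term divides it; move \tfrac{2}{3}v to the remainder.
  leading term w^{3}: subtract (\tfrac{7}{9}w)·f_2 from \tfrac{7}{3}w^{3} + \tfrac{40}{9}w^{2} - \tfrac{7}{3}w + \tfrac{2}{3} → -w^{2} - \tfrac{7}{3}w + \tfrac{2}{3}
  leading term w^{2}: subtract (-\tfrac{1}{3})·f_2 from -w^{2} - \tfrac{7}{3}w + \tfrac{2}{3} → \tfrac{2}{3}
  leading term 1: no divisor's leading term divides it; move \tfrac{2}{3} to the remainder.
  remainder -\tfrac{4}{3}v^{3} - \tfrac{28}{9}vw + \tfrac{2}{3}v + \tfrac{2}{3} ≠ 0; add g_4 = -\tfrac{4}{3}v^{3} - \tfrac{28}{9}vw + \tfrac{2}{3}v + \tfrac{2}{3} to the basis.

The other S-polynomials (S(f_1,f_2), S(f_2,f_3), S(f_1,g_4), S(f_2,g_4), S(f_3,g_4)) all reduce to 0 modulo the current basis, so we have a Gröbner basis.
Inter-reduce: drop elements whose leading term is divisible by another's, tail-reduce, and make monic.

G = {u - \tfrac{58}{9}w, v^{3} + \tfrac{7}{3}vw - \tfrac{1}{2}v - \tfrac{1}{2}, w^{2} + \tfrac{7}{3}w}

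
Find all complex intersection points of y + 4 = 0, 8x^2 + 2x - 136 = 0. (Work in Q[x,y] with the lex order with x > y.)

{(-17/4, -4), (4, -4)}

Compute a lex Gröbner basis by Buchberger's algorithm.
f_1 = y + 4, LT = y.
f_2 = 8x^2 + 2x - 136, LT = x^2.

The S-polynomials (S(f_1,f_2)) all reduce to 0 modulo the current basis, so we have a Gröbner basis.
Inter-reduce: drop elements whose leading term is divisible by another's, tail-reduce, and make monic.
Reduced Gröbner basis: {x^2 + 1/4x - 17, y + 4}.

Since the basis is lex-ordered, y + 4 is univariate in y. Its roots are {-4}. Back-substituting each root into the other basis elements fixes the other coordinates.
  y = -4: the earlier basis element becomes x^2 + 1/4x - 17 = 0, giving x = -17/4, 4 — points (-17/4, -4), (4, -4).
This is the nonlinear analogue of row-reducing a linear system.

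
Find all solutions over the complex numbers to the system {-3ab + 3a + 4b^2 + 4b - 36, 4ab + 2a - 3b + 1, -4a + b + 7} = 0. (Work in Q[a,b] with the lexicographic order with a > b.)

{(1, -3)}

Compute a lex Gröbner basis by Buchberger's algorithm.
f_1 = -3ab + 3a + 4b^2 + 4b - 36, LT = ab.
f_2 = 4ab + 2a - 3b + 1, LT = ab.
f_3 = -4a + b + 7, LT = a.

S(f_1,f_2): lcm = ab. S = -3/2a - 4/3b^2 - 7/12b + 47/4.
  leading term a: subtract (3/8)·f_3 from -3/2a - 4/3b^2 - 7/12b + 47/4 → -4/3b^2 - 23/24b + 73/8
  leading term b^2: no divisor's leading term divides it; move -4/3b^2 to the remainder.
  leading term b: no divisor's leading term divides it; move -23/24b to the remainder.
  leading term 1: no divisor's leading term divides it; move 73/8 to the remainder.
  remainder -4/3b^2 - 23/24b + 73/8 ≠ 0; add h_4 = -4/3b^2 - 23/24b + 73/8 to the basis.

S(f_1,f_3): lcm = ab. S = -a - 13/12b^2 + 5/12b + 12.
  leading term a: subtract (1/4)·f_3 from -a - 13/12b^2 + 5/12b + 12 → -13/12b^2 + 1/6b + 41/4
  leading term b^2: subtract (13/16)·h_4 from -13/12b^2 + 1/6b + 41/4 → 121/128b + 363/128
  leading term b: no divisor's leading term divides it; move 121/128b to the remainder.
  leading term 1: no divisor's leading term divides it; move 363/128 to the remainder.
  remainder 121/128b + 363/128 ≠ 0; add h_5 = 121/128b + 363/128 to the basis.

The other S-polynomials (S(f_2,f_3), S(f_1,h_4), S(f_2,h_4), S(f_3,h_4), S(f_1,h_5), S(f_2,h_5), S(f_3,h_5), S(h_4,h_5)) all reduce to 0 modulo the current basis, so we have a Gröbner basis.
Inter-reduce: drop elements whose leading term is divisible by another's, tail-reduce, and make monic.
Reduced Gröbner basis: {a - 1, b + 3}.

Since the basis is lex-ordered, b + 3 is univariate in b. Its roots are {-3}. Back-substituting each root into the other basis elements fixes the other coordinates.
  b = -3: the earlier basis element becomes a - 1 = 0, giving a = 1 — point (1, -3).
Check: every point annihilates each of the original generators.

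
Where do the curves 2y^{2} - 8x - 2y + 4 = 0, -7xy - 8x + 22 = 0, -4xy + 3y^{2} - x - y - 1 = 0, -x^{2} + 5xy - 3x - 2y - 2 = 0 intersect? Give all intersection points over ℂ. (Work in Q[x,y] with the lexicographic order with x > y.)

{(1, 2)}

Compute a lex Gröbner basis by Buchberger's algorithm.
f_1 = -8x + 2y^{2} - 2y + 4, LT = x.
f_2 = -7xy - 8x + 22, LT = xy.
f_3 = -4xy - x + 3y^{2} - y - 1, LT = xy.
f_4 = -x^{2} + 5xy - 3x - 2y - 2, LT = x^{2}.

S(f_1,f_2): lcm = xy. S = -\tfrac{8}{7}x - \tfrac{1}{4}y^{3} + \tfrac{1}{4}y^{2} - \tfrac{1}{2}y + \tfrac{22}{7}.
  leading term x: subtract (\tfrac{1}{7})·f_1 from -\tfrac{8}{7}x - \tfrac{1}{4}y^{3} + \tfrac{1}{4}y^{2} - \tfrac{1}{2}y + \tfrac{22}{7} → -\tfrac{1}{4}y^{3} - \tfrac{1}{28}y^{2} - \tfrac{3}{14}y + \tfrac{18}{7}
  leading term y^{3}: no divisor's leading term divides it; move -\tfrac{1}{4}y^{3} to the remainder.
  leading term y^{2}: no divisor's leading term divides it; move -\tfrac{1}{28}y^{2} to the remainder.
  leading term y: no divisor's leading term divides it; move -\tfrac{3}{14}y to the remainder.
  leading term 1: no divisor's leading term divides it; move \tfrac{18}{7} to the remainder.
  remainder -\tfrac{1}{4}y^{3} - \tfrac{1}{28}y^{2} - \tfrac{3}{14}y + \tfrac{18}{7} ≠ 0; add h_5 = -\tfrac{1}{4}y^{3} - \tfrac{1}{28}y^{2} - \tfrac{3}{14}y + \tfrac{18}{7} to the basis.

S(f_1,f_3): lcm = xy. S = -\tfrac{1}{4}x - \tfrac{1}{4}y^{3} + y^{2} - \tfrac{3}{4}y - \tfrac{1}{4}.
  leading term x: subtract (\tfrac{1}{32})·f_1 from -\tfrac{1}{4}x - \tfrac{1}{4}y^{3} + y^{2} - \tfrac{3}{4}y - \tfrac{1}{4} → -\tfrac{1}{4}y^{3} + \tfrac{15}{16}y^{2} - \tfrac{11}{16}y - \tfrac{3}{8}
  leading term y^{3}: subtract (1)·h_5 from -\tfrac{1}{4}y^{3} + \tfrac{15}{16}y^{2} - \tfrac{11}{16}y - \tfrac{3}{8} → \tfrac{109}{112}y^{2} - \tfrac{53}{112}y - \tfrac{165}{56}
  leading term y^{2}: no divisor's leading term divides it; move \tfrac{109}{112}y^{2} to the remainder.
  leading term y: no divisor's leading term divides it; move -\tfrac{53}{112}y to the remainder.
  leading term 1: no divisor's leading term divides it; move -\tfrac{165}{56} to the remainder.
  remainder \tfrac{109}{112}y^{2} - \tfrac{53}{112}y - \tfrac{165}{56} ≠ 0; add h_6 = \tfrac{109}{112}y^{2} - \tfrac{53}{112}y - \tfrac{165}{56} to the basis.

S(f_1,f_4): lcm = x^{2}. S = -\tfrac{1}{4}xy^{2} + \tfrac{21}{4}xy - \tfrac{7}{2}x - 2y - 2.
  leading term xy^{2}: subtract (\tfrac{1}{32}y^{2})·f_1 from -\tfrac{1}{4}xy^{2} + \tfrac{21}{4}xy - \tfrac{7}{2}x - 2y - 2 → \tfrac{21}{4}xy - \tfrac{7}{2}x - \tfrac{1}{16}y^{4} + \tfrac{1}{16}y^{3} - \tfrac{1}{8}y^{2} - 2y - 2
  leading term xy: subtract (-\tfrac{21}{32}y)·f_1 from \tfrac{21}{4}xy - \tfrac{7}{2}x - \tfrac{1}{16}y^{4} + \tfrac{1}{16}y^{3} - \tfrac{1}{8}y^{2} - 2y - 2 → -\tfrac{7}{2}x - \tfrac{1}{16}y^{4} + \tfrac{11}{8}y^{3} - \tfrac{23}{16}y^{2} + \tfrac{5}{8}y - 2
  leading term x: subtract (\tfrac{7}{16})·f_1 from -\tfrac{7}{2}x - \tfrac{1}{16}y^{4} + \tfrac{11}{8}y^{3} - \tfrac{23}{16}y^{2} + \tfrac{5}{8}y - 2 → -\tfrac{1}{16}y^{4} + \tfrac{11}{8}y^{3} - \tfrac{37}{16}y^{2} + \tfrac{3}{2}y - \tfrac{15}{4}
  leading term y^{4}: subtract (\tfrac{1}{4}y)·h_5 from -\tfrac{1}{16}y^{4} + \tfrac{11}{8}y^{3} - \tfrac{37}{16}y^{2} + \tfrac{3}{2}y - \tfrac{15}{4} → \tfrac{155}{112}y^{3} - \tfrac{253}{112}y^{2} + \tfrac{6}{7}y - \tfrac{15}{4}
  leading term y^{3}: subtract (-\tfrac{155}{28})·h_5 from \tfrac{155}{112}y^{3} - \tfrac{253}{112}y^{2} + \tfrac{6}{7}y - \tfrac{15}{4} → -\tfrac{963}{392}y^{2} - \tfrac{129}{392}y + \tfrac{2055}{196}
  leading term y^{2}: subtract (-\tfrac{1926}{763})·h_6 from -\tfrac{963}{392}y^{2} - \tfrac{129}{392}y + \tfrac{2055}{196} → -\tfrac{2325}{1526}y + \tfrac{2325}{763}
  leading term y: no divisor's leading term divides it; move -\tfrac{2325}{1526}y to the remainder.
  leading term 1: no divisor's leading term divides it; move \tfrac{2325}{763} to the remainder.
  remainder -\tfrac{2325}{1526}y + \tfrac{2325}{763} ≠ 0; add h_7 = -\tfrac{2325}{1526}y + \tfrac{2325}{763} to the basis.

The other S-polynomials (S(f_2,f_3), S(f_2,f_4), S(f_3,f_4), S(f_1,h_5), S(f_2,h_5), S(f_3,h_5), S(f_4,h_5), S(f_1,h_6), S(f_2,h_6), S(f_3,h_6), S(f_4,h_6), S(h_5,h_6), S(f_1,h_7), S(f_2,h_7), S(f_3,h_7), S(f_4,h_7), S(h_5,h_7), S(h_6,h_7)) all reduce to 0 modulo the current basis, so we have a Gröbner basis.
Inter-reduce: drop elements whose leading term is divisible by another's, tail-reduce, and make monic.
Reduced Gröbner basis: {x - 1, y - 2}.

A lex Gröbner basis eliminates variables successively. Here y - 2 depends only on y, with roots {2}; lifting each root through the earlier basis elements recovers the full solutions.
  y = 2: the earlier basis element becomes x - 1 = 0, giving x = 1 — point (1, 2).
Each listed point satisfies every original equation (direct substitution).
This is the nonlinear analogue of row-reducing a linear system.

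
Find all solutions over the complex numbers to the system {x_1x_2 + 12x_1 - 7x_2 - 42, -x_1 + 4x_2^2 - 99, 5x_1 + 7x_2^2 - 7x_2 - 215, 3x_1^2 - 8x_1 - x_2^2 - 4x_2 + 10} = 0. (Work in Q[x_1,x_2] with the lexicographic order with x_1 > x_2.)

Compute a lex Gröbner basis by Buchberger's algorithm.
f_1 = x_1x_2 + 12x_1 - 7x_2 - 42, LT = x_1x_2.
f_2 = -x_1 + 4x_2^2 - 99, LT = x_1.
f_3 = 5x_1 + 7x_2^2 - 7x_2 - 215, LT = x_1.
f_4 = 3x_1^2 - 8x_1 - x_2^2 - 4x_2 + 10, LT = x_1^2.

S(f_1,f_2): lcm = x_1x_2. S = 12x_1 + 4x_2^3 - 106x_2 - 42.
  leading term x_1: subtract (-12)·f_2 from 12x_1 + 4x_2^3 - 106x_2 - 42 → 4x_2^3 + 48x_2^2 - 106x_2 - 1230
  leading term x_2^3: no divisor's leading term divides it; move 4x_2^3 to the remainder.
  leading term x_2^2: no divisor's leading term divides it; move 48x_2^2 to the remainder.
  leading term x_2: no divisor's leading term divides it; move -106x_2 to the remainder.
  leading term 1: no divisor's leading term divides it; move -1230 to the remainder.
  remainder 4x_2^3 + 48x_2^2 - 106x_2 - 1230 ≠ 0; add h_5 = 4x_2^3 + 48x_2^2 - 106x_2 - 1230 to the basis.

S(f_1,f_3): lcm = x_1x_2. S = 12x_1 - 7/5x_2^3 + 7/5x_2^2 + 36x_2 - 42.
  leading term x_1: subtract (-12)·f_2 from 12x_1 - 7/5x_2^3 + 7/5x_2^2 + 36x_2 - 42 → -7/5x_2^3 + 247/5x_2^2 + 36x_2 - 1230
  leading term x_2^3: subtract (-7/20)·h_5 from -7/5x_2^3 + 247/5x_2^2 + 36x_2 - 1230 → 331/5x_2^2 - 11/10x_2 - 3321/2
  leading term x_2^2: no divisor's leading term divides it; move 331/5x_2^2 to the remainder.
  leading term x_2: no divisor's leading term divides it; move -11/10x_2 to the remainder.
  leading term 1: no divisor's leading term divides it; move -3321/2 to the remainder.
  remainder 331/5x_2^2 - 11/10x_2 - 3321/2 ≠ 0; add h_6 = 331/5x_2^2 - 11/10x_2 - 3321/2 to the basis.

S(f_1,f_4): lcm = x_1^2x_2. S = 12x_1^2 - 13/3x_1x_2 - 42x_1 + 1/3x_2^3 + 4/3x_2^2 - 10/3x_2.
  leading term x_1^2: subtract (-12x_1)·f_2 from 12x_1^2 - 13/3x_1x_2 - 42x_1 + 1/3x_2^3 + 4/3x_2^2 - 10/3x_2 → 48x_1x_2^2 - 13/3x_1x_2 - 1230x_1 + 1/3x_2^3 + 4/3x_2^2 - 10/3x_2
  leading term x_1x_2^2: subtract (48x_2)·f_1 from 48x_1x_2^2 - 13/3x_1x_2 - 1230x_1 + 1/3x_2^3 + 4/3x_2^2 - 10/3x_2 → -1741/3x_1x_2 - 1230x_1 + 1/3x_2^3 + 1012/3x_2^2 + 6038/3x_2
  leading term x_1x_2: subtract (-1741/3)·f_1 from -1741/3x_1x_2 - 1230x_1 + 1/3x_2^3 + 1012/3x_2^2 + 6038/3x_2 → 5734x_1 + 1/3x_2^3 + 1012/3x_2^2 - 6149/3x_2 - 24374
  leading term x_1: subtract (-5734)·f_2 from 5734x_1 + 1/3x_2^3 + 1012/3x_2^2 - 6149/3x_2 - 24374 → 1/3x_2^3 + 69820/3x_2^2 - 6149/3x_2 - 592040
  leading term x_2^3: subtract (1/12)·h_5 from 1/3x_2^3 + 69820/3x_2^2 - 6149/3x_2 - 592040 → 69808/3x_2^2 - 12245/6x_2 - 1183875/2
  leading term x_2^2: subtract (349040/993)·h_6 from 69808/3x_2^2 - 12245/6x_2 - 1183875/2 → -1095069/662x_2 - 5475345/662
  leading term x_2: no divisor's leading term divides it; move -1095069/662x_2 to the remainder.
  leading term 1: no divisor's leading term divides it; move -5475345/662 to the remainder.
  remainder -1095069/662x_2 - 5475345/662 ≠ 0; add h_7 = -1095069/662x_2 - 5475345/662 to the basis.

The other S-polynomials (S(f_2,f_3), S(f_2,f_4), S(f_3,f_4), S(f_1,h_5), S(f_2,h_5), S(f_3,h_5), S(f_4,h_5), S(f_1,h_6), S(f_2,h_6), S(f_3,h_6), S(f_4,h_6), S(h_5,h_6), S(f_1,h_7), S(f_2,h_7), S(f_3,h_7), S(f_4,h_7), S(h_5,h_7), S(h_6,h_7)) all reduce to 0 modulo the current basis, so we have a Gröbner basis.
Inter-reduce: drop elements whose leading term is divisible by another's, tail-reduce, and make monic.
Reduced Gröbner basis: {x_1 - 1, x_2 + 5}.

Elimination: the polynomial x_2 + 5 lies in the elimination ideal for x_2, so x_2 ∈ {-5}. For each such x_2, the remaining basis elements (now univariate) give the rest of the solution.
  x_2 = -5: the earlier basis element becomes x_1 - 1 = 0, giving x_1 = 1 — point (1, -5).
This is the nonlinear analogue of row-reducing a linear system.

{(1, -5)}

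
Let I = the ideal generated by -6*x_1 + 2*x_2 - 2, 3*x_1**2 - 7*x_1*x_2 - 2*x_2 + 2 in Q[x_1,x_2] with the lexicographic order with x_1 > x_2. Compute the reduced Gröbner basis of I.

f_1 = -6*x_1 + 2*x_2 - 2, LT = x_1.
f_2 = 3*x_1**2 - 7*x_1*x_2 - 2*x_2 + 2, LT = x_1**2.

S(f_1,f_2): lcm = x_1**2. S = 2*x_1*x_2 + 1/3*x_1 + 2/3*x_2 - 2/3.
  leading term x_1*x_2: subtract (-1/3*x_2)·f_1 from 2*x_1*x_2 + 1/3*x_1 + 2/3*x_2 - 2/3 → 1/3*x_1 + 2/3*x_2**2 - 2/3
  leading term x_1: subtract (-1/18)·f_1 from 1/3*x_1 + 2/3*x_2**2 - 2/3 → 2/3*x_2**2 + 1/9*x_2 - 7/9
  leading term x_2**2: no divisor's leading term divides it; move 2/3*x_2**2 to the remainder.
  leading term x_2: no divisor's leading term divides it; move 1/9*x_2 to the remainder.
  leading term 1: no divisor's leading term divides it; move -7/9 to the remainder.
  remainder 2/3*x_2**2 + 1/9*x_2 - 7/9 ≠ 0; add g_3 = 2/3*x_2**2 + 1/9*x_2 - 7/9 to the basis.

The other S-polynomials (S(f_1,g_3), S(f_2,g_3)) all reduce to 0 modulo the current basis, so we have a Gröbner basis.
Inter-reduce: drop elements whose leading term is divisible by another's, tail-reduce, and make monic.

G = {x_1 - 1/3*x_2 + 1/3, x_2**2 + 1/6*x_2 - 7/6}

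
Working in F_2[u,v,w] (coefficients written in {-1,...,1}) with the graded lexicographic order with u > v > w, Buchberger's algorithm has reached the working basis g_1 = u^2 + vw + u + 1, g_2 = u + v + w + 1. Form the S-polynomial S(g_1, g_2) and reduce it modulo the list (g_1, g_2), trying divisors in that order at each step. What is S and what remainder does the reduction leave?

S(g_1, g_2) = uv + uw + vw + 1; remainder on division = v^2 + vw + w^2 + v + w + 1.

lcm(LM(g_1), LM(g_2)) = u^2.
S = (lcm/LT(g_1))·g_1 − (lcm/LT(g_2))·g_2 = uv + uw + vw + 1.
Reduce S modulo (g_1, g_2) in that order:
  leading term uv: subtract (v)·g_2 from uv + uw + vw + 1 → uw + v^2 + v + 1
  leading term uw: subtract (w)·g_2 from uw + v^2 + v + 1 → v^2 + vw + w^2 + v + w + 1
  leading term v^2: no divisor's leading term divides it; move v^2 to the remainder.
  leading term vw: no divisor's leading term divides it; move vw to the remainder.
  leading term w^2: no divisor's leading term divides it; move w^2 to the remainder.
  leading term v: no divisor's leading term divides it; move v to the remainder.
  leading term w: no divisor's leading term divides it; move w to the remainder.
  leading term 1: no divisor's leading term divides it; move 1 to the remainder.
The remainder v^2 + vw + w^2 + v + w + 1 is nonzero, so it would be added as the next basis element.
This is the inner loop of Buchberger's algorithm — each nonzero remainder becomes a new basis element.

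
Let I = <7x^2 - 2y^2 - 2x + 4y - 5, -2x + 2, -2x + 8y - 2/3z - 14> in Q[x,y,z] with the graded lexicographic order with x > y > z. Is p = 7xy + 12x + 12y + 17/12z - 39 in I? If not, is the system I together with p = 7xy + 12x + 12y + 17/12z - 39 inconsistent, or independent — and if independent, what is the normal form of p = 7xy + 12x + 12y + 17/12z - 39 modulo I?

Adjoining 7xy + 12x + 12y + 17/12z - 39 makes the ideal the whole ring: the system is inconsistent.

First compute the reduced Gröbner basis of I by Buchberger's algorithm.
f_1 = 7x^2 - 2y^2 - 2x + 4y - 5, LT = x^2.
f_2 = -2x + 2, LT = x.
f_3 = -2x + 8y - 2/3z - 14, LT = x.

S(f_1,f_2): lcm = x^2. S = -2/7y^2 + 5/7x + 4/7y - 5/7.
  reduce S modulo (f_1, f_2, f_3):
  remainder -2/7y^2 + 4/7y ≠ 0; add h_4 = -2/7y^2 + 4/7y to the basis.

S(f_1,f_3): lcm = x^2. S = 4xy - 1/3xz - 2/7y^2 - 51/7x + 4/7y - 5/7.
  reduce S modulo (f_1, f_2, f_3, h_4):
  remainder 4y - 1/3z - 8 ≠ 0; add h_5 = 4y - 1/3z - 8 to the basis.

S(h_4,h_5): lcm = y^2. S = 1/12yz.
  reduce S modulo (f_1, f_2, f_3, h_4, h_5):
  remainder 1/144z^2 + 1/6z ≠ 0; add h_6 = 1/144z^2 + 1/6z to the basis.

The other S-polynomials (S(f_2,f_3), S(f_1,h_4), S(f_2,h_4), S(f_3,h_4), S(f_1,h_5), S(f_2,h_5), S(f_3,h_5), S(f_1,h_6), S(f_2,h_6), S(f_3,h_6), S(h_4,h_6), S(h_5,h_6)) all reduce to 0 modulo the current basis, so we have a Gröbner basis.
Inter-reduce: drop elements whose leading term is divisible by another's, tail-reduce, and make monic.
Reduced Gröbner basis: {z^2 + 24z, x - 1, y - 1/12z - 2}.
Label its elements g_1 = z^2 + 24z, g_2 = x - 1, g_3 = y - 1/12z - 2.

Reduce p = 7xy + 12x + 12y + 17/12z - 39 modulo G:
  leading term xy: subtract (7y)·g_2 from 7xy + 12x + 12y + 17/12z - 39 → 12x + 19y + 17/12z - 39
  leading term x: subtract (12)·g_2 from 12x + 19y + 17/12z - 39 → 19y + 17/12z - 27
  leading term y: subtract (19)·g_3 from 19y + 17/12z - 27 → 3z + 11
  leading term z: no divisor's leading term divides it; move 3z to the remainder.
  leading term 1: no divisor's leading term divides it; move 11 to the remainder.
  normal form = 3z + 11.
The normal form is nonzero, so p ∉ I. Since p minus its normal form lies in I, I + (p) = I + (r) where r = 3z + 11; decide whether this ideal is the whole ring.
Run Buchberger on G together with r (pairs among the g_i already reduce to 0 since G is a Gröbner basis):
g_1 = z^2 + 24z, LT = z^2.
g_2 = x - 1, LT = x.
g_3 = y - 1/12z - 2, LT = y.
r = 3z + 11, LT = z.

S(g_1,r): lcm = z^2. S = 61/3z.
  reduce S modulo (g_1, g_2, g_3, r):
  remainder -671/9 ≠ 0; add m_5 = -671/9 to the basis.

The other S-polynomials (S(g_1,g_2), S(g_1,g_3), S(g_2,g_3), S(g_2,r), S(g_3,r), S(g_1,m_5), S(g_2,m_5), S(g_3,m_5), S(r,m_5)) all reduce to 0 modulo the current basis, so we have a Gröbner basis.
Inter-reduce: drop elements whose leading term is divisible by another's, tail-reduce, and make monic.
Reduced Gröbner basis: {1}.
The reduced Gröbner basis of I + (p) is {1}: the ideal is the whole ring, so the enlarged system has no common solution — adjoining p is inconsistent.

Ideal membership is decidable via reduction modulo a Gröbner basis.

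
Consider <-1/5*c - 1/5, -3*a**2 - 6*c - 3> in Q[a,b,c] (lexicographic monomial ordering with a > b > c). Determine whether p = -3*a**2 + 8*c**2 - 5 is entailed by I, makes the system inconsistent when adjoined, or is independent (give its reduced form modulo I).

-3*a**2 + 8*c**2 - 5 lies in I (it reduces to 0).

First compute the reduced Gröbner basis of I by Buchberger's algorithm.
f_1 = -1/5*c - 1/5, LT = c.
f_2 = -3*a**2 - 6*c - 3, LT = a**2.

S(f_1,f_2): leading monomials are coprime, so the S-polynomial reduces to 0 (Buchberger's first criterion).
Every S-polynomial of the final basis reduces to 0, so we have a Gröbner basis.
Inter-reduce: drop elements whose leading term is divisible by another's, tail-reduce, and make monic.
Reduced Gröbner basis: {a**2 - 1, c + 1}.
Label its elements g_1 = a**2 - 1, g_2 = c + 1.

Reduce p = -3*a**2 + 8*c**2 - 5 modulo G:
  leading term a**2: subtract (-3)·g_1 from -3*a**2 + 8*c**2 - 5 → 8*c**2 - 8
  leading term c**2: subtract (8*c)·g_2 from 8*c**2 - 8 → -8*c - 8
  leading term c: subtract (-8)·g_2 from -8*c - 8 → 0
  normal form = 0.
Since the normal form is 0, p ∈ I.

Ideal membership is decidable via reduction modulo a Gröbner basis.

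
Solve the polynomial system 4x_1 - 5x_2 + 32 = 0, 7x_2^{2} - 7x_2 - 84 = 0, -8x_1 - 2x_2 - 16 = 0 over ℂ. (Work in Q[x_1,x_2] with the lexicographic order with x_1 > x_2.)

Compute a lex Gröbner basis by Buchberger's algorithm.
f_1 = 4x_1 - 5x_2 + 32, LT = x_1.
f_2 = 7x_2^{2} - 7x_2 - 84, LT = x_2^{2}.
f_3 = -8x_1 - 2x_2 - 16, LT = x_1.

S(f_1,f_3): lcm = x_1. S = -\tfrac{3}{2}x_2 + 6.
  reduce S modulo (f_1, f_2, f_3):
  remainder -\tfrac{3}{2}x_2 + 6 ≠ 0; add h_4 = -\tfrac{3}{2}x_2 + 6 to the basis.

The other S-polynomials (S(f_1,f_2), S(f_2,f_3), S(f_1,h_4), S(f_2,h_4), S(f_3,h_4)) all reduce to 0 modulo the current basis, so we have a Gröbner basis.
Inter-reduce: drop elements whose leading term is divisible by another's, tail-reduce, and make monic.
Reduced Gröbner basis: {x_1 + 3, x_2 - 4}.

Since the basis is lex-ordered, x_2 - 4 is univariate in x_2. Its roots are {4}. Back-substituting each root into the other basis elements fixes the other coordinates.
  x_2 = 4: the earlier basis element becomes x_1 + 3 = 0, giving x_1 = -3 — point (-3, 4).

{(-3, 4)}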